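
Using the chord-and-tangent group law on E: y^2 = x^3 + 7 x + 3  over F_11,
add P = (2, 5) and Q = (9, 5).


P != Q, so use the chord formula.
s = (y2 - y1) / (x2 - x1) = (0) / (7) mod 11 = 0
x3 = s^2 - x1 - x2 mod 11 = 0^2 - 2 - 9 = 0
y3 = s (x1 - x3) - y1 mod 11 = 0 * (2 - 0) - 5 = 6

P + Q = (0, 6)


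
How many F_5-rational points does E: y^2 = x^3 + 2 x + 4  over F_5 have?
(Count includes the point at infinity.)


For each x in F_5, count y with y^2 = x^3 + 2 x + 4 mod 5:
  x = 0: RHS = 4, y in [2, 3]  -> 2 point(s)
  x = 2: RHS = 1, y in [1, 4]  -> 2 point(s)
  x = 4: RHS = 1, y in [1, 4]  -> 2 point(s)
Affine points: 6. Add the point at infinity: total = 7.

#E(F_5) = 7


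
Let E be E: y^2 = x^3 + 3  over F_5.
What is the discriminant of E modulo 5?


4 a^3 + 27 b^2 = 4*0^3 + 27*3^2 = 0 + 243 = 243
Delta = -16 * (243) = -3888
Delta mod 5 = 2

Delta = 2 (mod 5)


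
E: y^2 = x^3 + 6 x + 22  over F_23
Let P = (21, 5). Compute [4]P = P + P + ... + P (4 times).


k = 4 = 100_2 (binary, LSB first: 001)
Double-and-add from P = (21, 5):
  bit 0 = 0: acc unchanged = O
  bit 1 = 0: acc unchanged = O
  bit 2 = 1: acc = O + (21, 18) = (21, 18)

4P = (21, 18)


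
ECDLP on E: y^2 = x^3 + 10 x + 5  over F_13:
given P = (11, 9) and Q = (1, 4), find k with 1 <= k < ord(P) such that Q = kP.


Enumerate multiples of P until we hit Q = (1, 4):
  1P = (11, 9)
  2P = (1, 9)
  3P = (1, 4)
Match found at i = 3.

k = 3


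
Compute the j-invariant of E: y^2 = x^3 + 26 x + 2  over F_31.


Delta = -16(4 a^3 + 27 b^2) mod 31 = 10
-1728 * (4 a)^3 = -1728 * (4*26)^3 mod 31 = 15
j = 15 * 10^(-1) mod 31 = 17

j = 17 (mod 31)


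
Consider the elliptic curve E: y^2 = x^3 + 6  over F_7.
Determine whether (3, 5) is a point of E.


Check whether y^2 = x^3 + 0 x + 6 (mod 7) for (x, y) = (3, 5).
LHS: y^2 = 5^2 mod 7 = 4
RHS: x^3 + 0 x + 6 = 3^3 + 0*3 + 6 mod 7 = 5
LHS != RHS

No, not on the curve


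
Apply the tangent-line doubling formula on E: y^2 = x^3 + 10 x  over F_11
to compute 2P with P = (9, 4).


Doubling: s = (3 x1^2 + a) / (2 y1)
s = (3*9^2 + 10) / (2*4) mod 11 = 0
x3 = s^2 - 2 x1 mod 11 = 0^2 - 2*9 = 4
y3 = s (x1 - x3) - y1 mod 11 = 0 * (9 - 4) - 4 = 7

2P = (4, 7)


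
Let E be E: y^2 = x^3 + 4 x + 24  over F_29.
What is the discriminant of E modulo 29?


4 a^3 + 27 b^2 = 4*4^3 + 27*24^2 = 256 + 15552 = 15808
Delta = -16 * (15808) = -252928
Delta mod 29 = 10

Delta = 10 (mod 29)


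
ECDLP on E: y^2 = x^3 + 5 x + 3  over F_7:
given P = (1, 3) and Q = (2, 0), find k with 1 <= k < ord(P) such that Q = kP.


Enumerate multiples of P until we hit Q = (2, 0):
  1P = (1, 3)
  2P = (6, 2)
  3P = (2, 0)
Match found at i = 3.

k = 3


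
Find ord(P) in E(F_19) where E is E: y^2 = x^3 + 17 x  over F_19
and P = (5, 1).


Compute successive multiples of P until we hit O:
  1P = (5, 1)
  2P = (16, 6)
  3P = (7, 5)
  4P = (11, 6)
  5P = (0, 0)
  6P = (11, 13)
  7P = (7, 14)
  8P = (16, 13)
  ... (continuing to 10P)
  10P = O

ord(P) = 10


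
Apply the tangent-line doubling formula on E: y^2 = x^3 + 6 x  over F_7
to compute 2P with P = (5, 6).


Doubling: s = (3 x1^2 + a) / (2 y1)
s = (3*5^2 + 6) / (2*6) mod 7 = 5
x3 = s^2 - 2 x1 mod 7 = 5^2 - 2*5 = 1
y3 = s (x1 - x3) - y1 mod 7 = 5 * (5 - 1) - 6 = 0

2P = (1, 0)


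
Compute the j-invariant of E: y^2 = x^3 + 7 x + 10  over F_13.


Delta = -16(4 a^3 + 27 b^2) mod 13 = 4
-1728 * (4 a)^3 = -1728 * (4*7)^3 mod 13 = 8
j = 8 * 4^(-1) mod 13 = 2

j = 2 (mod 13)


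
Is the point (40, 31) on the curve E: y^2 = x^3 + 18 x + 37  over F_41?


Check whether y^2 = x^3 + 18 x + 37 (mod 41) for (x, y) = (40, 31).
LHS: y^2 = 31^2 mod 41 = 18
RHS: x^3 + 18 x + 37 = 40^3 + 18*40 + 37 mod 41 = 18
LHS = RHS

Yes, on the curve


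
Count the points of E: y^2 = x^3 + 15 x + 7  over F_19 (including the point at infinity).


For each x in F_19, count y with y^2 = x^3 + 15 x + 7 mod 19:
  x = 0: RHS = 7, y in [8, 11]  -> 2 point(s)
  x = 1: RHS = 4, y in [2, 17]  -> 2 point(s)
  x = 2: RHS = 7, y in [8, 11]  -> 2 point(s)
  x = 4: RHS = 17, y in [6, 13]  -> 2 point(s)
  x = 5: RHS = 17, y in [6, 13]  -> 2 point(s)
  x = 6: RHS = 9, y in [3, 16]  -> 2 point(s)
  x = 9: RHS = 16, y in [4, 15]  -> 2 point(s)
  x = 10: RHS = 17, y in [6, 13]  -> 2 point(s)
  x = 13: RHS = 5, y in [9, 10]  -> 2 point(s)
  x = 14: RHS = 16, y in [4, 15]  -> 2 point(s)
  x = 15: RHS = 16, y in [4, 15]  -> 2 point(s)
  x = 16: RHS = 11, y in [7, 12]  -> 2 point(s)
  x = 17: RHS = 7, y in [8, 11]  -> 2 point(s)
Affine points: 26. Add the point at infinity: total = 27.

#E(F_19) = 27


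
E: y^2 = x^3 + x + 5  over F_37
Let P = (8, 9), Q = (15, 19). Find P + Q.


P != Q, so use the chord formula.
s = (y2 - y1) / (x2 - x1) = (10) / (7) mod 37 = 12
x3 = s^2 - x1 - x2 mod 37 = 12^2 - 8 - 15 = 10
y3 = s (x1 - x3) - y1 mod 37 = 12 * (8 - 10) - 9 = 4

P + Q = (10, 4)


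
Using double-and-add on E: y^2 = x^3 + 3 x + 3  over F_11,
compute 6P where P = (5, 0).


k = 6 = 110_2 (binary, LSB first: 011)
Double-and-add from P = (5, 0):
  bit 0 = 0: acc unchanged = O
  bit 1 = 1: acc = O + O = O
  bit 2 = 1: acc = O + O = O

6P = O


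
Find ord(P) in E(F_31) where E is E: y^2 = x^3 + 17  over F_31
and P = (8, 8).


Compute successive multiples of P until we hit O:
  1P = (8, 8)
  2P = (4, 9)
  3P = (21, 3)
  4P = (6, 27)
  5P = (22, 1)
  6P = (9, 8)
  7P = (14, 23)
  8P = (23, 1)
  ... (continuing to 43P)
  43P = O

ord(P) = 43


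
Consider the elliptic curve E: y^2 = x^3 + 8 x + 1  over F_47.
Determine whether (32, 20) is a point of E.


Check whether y^2 = x^3 + 8 x + 1 (mod 47) for (x, y) = (32, 20).
LHS: y^2 = 20^2 mod 47 = 24
RHS: x^3 + 8 x + 1 = 32^3 + 8*32 + 1 mod 47 = 31
LHS != RHS

No, not on the curve


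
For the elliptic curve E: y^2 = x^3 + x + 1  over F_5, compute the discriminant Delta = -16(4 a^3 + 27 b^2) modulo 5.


4 a^3 + 27 b^2 = 4*1^3 + 27*1^2 = 4 + 27 = 31
Delta = -16 * (31) = -496
Delta mod 5 = 4

Delta = 4 (mod 5)


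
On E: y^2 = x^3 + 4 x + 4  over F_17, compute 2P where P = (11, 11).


k = 2 = 10_2 (binary, LSB first: 01)
Double-and-add from P = (11, 11):
  bit 0 = 0: acc unchanged = O
  bit 1 = 1: acc = O + (16, 13) = (16, 13)

2P = (16, 13)


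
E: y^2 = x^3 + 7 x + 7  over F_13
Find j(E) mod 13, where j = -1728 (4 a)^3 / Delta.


Delta = -16(4 a^3 + 27 b^2) mod 13 = 1
-1728 * (4 a)^3 = -1728 * (4*7)^3 mod 13 = 8
j = 8 * 1^(-1) mod 13 = 8

j = 8 (mod 13)


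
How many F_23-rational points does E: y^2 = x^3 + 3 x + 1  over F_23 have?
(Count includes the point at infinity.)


For each x in F_23, count y with y^2 = x^3 + 3 x + 1 mod 23:
  x = 0: RHS = 1, y in [1, 22]  -> 2 point(s)
  x = 4: RHS = 8, y in [10, 13]  -> 2 point(s)
  x = 5: RHS = 3, y in [7, 16]  -> 2 point(s)
  x = 8: RHS = 8, y in [10, 13]  -> 2 point(s)
  x = 11: RHS = 8, y in [10, 13]  -> 2 point(s)
  x = 13: RHS = 6, y in [11, 12]  -> 2 point(s)
  x = 14: RHS = 4, y in [2, 21]  -> 2 point(s)
Affine points: 14. Add the point at infinity: total = 15.

#E(F_23) = 15


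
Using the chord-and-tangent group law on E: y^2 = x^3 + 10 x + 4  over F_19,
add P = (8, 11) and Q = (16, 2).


P != Q, so use the chord formula.
s = (y2 - y1) / (x2 - x1) = (10) / (8) mod 19 = 6
x3 = s^2 - x1 - x2 mod 19 = 6^2 - 8 - 16 = 12
y3 = s (x1 - x3) - y1 mod 19 = 6 * (8 - 12) - 11 = 3

P + Q = (12, 3)


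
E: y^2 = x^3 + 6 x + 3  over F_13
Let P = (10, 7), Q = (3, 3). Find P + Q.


P != Q, so use the chord formula.
s = (y2 - y1) / (x2 - x1) = (9) / (6) mod 13 = 8
x3 = s^2 - x1 - x2 mod 13 = 8^2 - 10 - 3 = 12
y3 = s (x1 - x3) - y1 mod 13 = 8 * (10 - 12) - 7 = 3

P + Q = (12, 3)


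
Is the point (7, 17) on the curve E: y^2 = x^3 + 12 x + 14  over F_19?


Check whether y^2 = x^3 + 12 x + 14 (mod 19) for (x, y) = (7, 17).
LHS: y^2 = 17^2 mod 19 = 4
RHS: x^3 + 12 x + 14 = 7^3 + 12*7 + 14 mod 19 = 4
LHS = RHS

Yes, on the curve


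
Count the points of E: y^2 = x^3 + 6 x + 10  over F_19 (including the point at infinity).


For each x in F_19, count y with y^2 = x^3 + 6 x + 10 mod 19:
  x = 1: RHS = 17, y in [6, 13]  -> 2 point(s)
  x = 2: RHS = 11, y in [7, 12]  -> 2 point(s)
  x = 3: RHS = 17, y in [6, 13]  -> 2 point(s)
  x = 8: RHS = 0, y in [0]  -> 1 point(s)
  x = 10: RHS = 6, y in [5, 14]  -> 2 point(s)
  x = 11: RHS = 1, y in [1, 18]  -> 2 point(s)
  x = 12: RHS = 5, y in [9, 10]  -> 2 point(s)
  x = 13: RHS = 5, y in [9, 10]  -> 2 point(s)
  x = 14: RHS = 7, y in [8, 11]  -> 2 point(s)
  x = 15: RHS = 17, y in [6, 13]  -> 2 point(s)
  x = 17: RHS = 9, y in [3, 16]  -> 2 point(s)
Affine points: 21. Add the point at infinity: total = 22.

#E(F_19) = 22


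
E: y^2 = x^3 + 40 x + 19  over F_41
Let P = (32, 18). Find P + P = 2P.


Doubling: s = (3 x1^2 + a) / (2 y1)
s = (3*32^2 + 40) / (2*18) mod 41 = 9
x3 = s^2 - 2 x1 mod 41 = 9^2 - 2*32 = 17
y3 = s (x1 - x3) - y1 mod 41 = 9 * (32 - 17) - 18 = 35

2P = (17, 35)


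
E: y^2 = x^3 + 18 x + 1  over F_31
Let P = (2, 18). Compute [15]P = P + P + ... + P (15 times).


k = 15 = 1111_2 (binary, LSB first: 1111)
Double-and-add from P = (2, 18):
  bit 0 = 1: acc = O + (2, 18) = (2, 18)
  bit 1 = 1: acc = (2, 18) + (1, 19) = (29, 9)
  bit 2 = 1: acc = (29, 9) + (7, 25) = (15, 9)
  bit 3 = 1: acc = (15, 9) + (22, 3) = (27, 19)

15P = (27, 19)


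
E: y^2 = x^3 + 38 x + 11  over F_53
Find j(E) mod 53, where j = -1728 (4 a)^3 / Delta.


Delta = -16(4 a^3 + 27 b^2) mod 53 = 11
-1728 * (4 a)^3 = -1728 * (4*38)^3 mod 53 = 5
j = 5 * 11^(-1) mod 53 = 39

j = 39 (mod 53)


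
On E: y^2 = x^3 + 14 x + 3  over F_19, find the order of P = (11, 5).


Compute successive multiples of P until we hit O:
  1P = (11, 5)
  2P = (14, 13)
  3P = (18, 8)
  4P = (15, 15)
  5P = (4, 3)
  6P = (13, 8)
  7P = (2, 18)
  8P = (17, 10)
  ... (continuing to 20P)
  20P = O

ord(P) = 20


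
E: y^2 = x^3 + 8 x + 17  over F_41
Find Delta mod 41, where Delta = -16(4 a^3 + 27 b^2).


4 a^3 + 27 b^2 = 4*8^3 + 27*17^2 = 2048 + 7803 = 9851
Delta = -16 * (9851) = -157616
Delta mod 41 = 29

Delta = 29 (mod 41)


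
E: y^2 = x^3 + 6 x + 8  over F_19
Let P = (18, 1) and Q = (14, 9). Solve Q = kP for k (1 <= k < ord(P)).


Enumerate multiples of P until we hit Q = (14, 9):
  1P = (18, 1)
  2P = (8, 6)
  3P = (17, 8)
  4P = (14, 9)
Match found at i = 4.

k = 4


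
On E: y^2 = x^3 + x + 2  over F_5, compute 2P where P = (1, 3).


k = 2 = 10_2 (binary, LSB first: 01)
Double-and-add from P = (1, 3):
  bit 0 = 0: acc unchanged = O
  bit 1 = 1: acc = O + (4, 0) = (4, 0)

2P = (4, 0)


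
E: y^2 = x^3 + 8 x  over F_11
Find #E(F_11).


For each x in F_11, count y with y^2 = x^3 + 8 x + 0 mod 11:
  x = 0: RHS = 0, y in [0]  -> 1 point(s)
  x = 1: RHS = 9, y in [3, 8]  -> 2 point(s)
  x = 5: RHS = 0, y in [0]  -> 1 point(s)
  x = 6: RHS = 0, y in [0]  -> 1 point(s)
  x = 7: RHS = 3, y in [5, 6]  -> 2 point(s)
  x = 8: RHS = 4, y in [2, 9]  -> 2 point(s)
  x = 9: RHS = 9, y in [3, 8]  -> 2 point(s)
Affine points: 11. Add the point at infinity: total = 12.

#E(F_11) = 12


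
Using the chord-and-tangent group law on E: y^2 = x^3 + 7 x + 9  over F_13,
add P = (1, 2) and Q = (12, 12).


P != Q, so use the chord formula.
s = (y2 - y1) / (x2 - x1) = (10) / (11) mod 13 = 8
x3 = s^2 - x1 - x2 mod 13 = 8^2 - 1 - 12 = 12
y3 = s (x1 - x3) - y1 mod 13 = 8 * (1 - 12) - 2 = 1

P + Q = (12, 1)


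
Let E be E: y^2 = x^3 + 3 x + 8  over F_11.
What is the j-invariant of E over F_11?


Delta = -16(4 a^3 + 27 b^2) mod 11 = 5
-1728 * (4 a)^3 = -1728 * (4*3)^3 mod 11 = 10
j = 10 * 5^(-1) mod 11 = 2

j = 2 (mod 11)


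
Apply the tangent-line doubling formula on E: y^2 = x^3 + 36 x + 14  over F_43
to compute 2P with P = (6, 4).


Doubling: s = (3 x1^2 + a) / (2 y1)
s = (3*6^2 + 36) / (2*4) mod 43 = 18
x3 = s^2 - 2 x1 mod 43 = 18^2 - 2*6 = 11
y3 = s (x1 - x3) - y1 mod 43 = 18 * (6 - 11) - 4 = 35

2P = (11, 35)


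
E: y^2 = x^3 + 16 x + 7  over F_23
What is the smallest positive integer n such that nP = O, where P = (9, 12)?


Compute successive multiples of P until we hit O:
  1P = (9, 12)
  2P = (18, 3)
  3P = (20, 22)
  4P = (3, 6)
  5P = (12, 8)
  6P = (14, 10)
  7P = (2, 22)
  8P = (7, 18)
  ... (continuing to 27P)
  27P = O

ord(P) = 27


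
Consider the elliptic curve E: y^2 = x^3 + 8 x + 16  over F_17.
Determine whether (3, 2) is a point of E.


Check whether y^2 = x^3 + 8 x + 16 (mod 17) for (x, y) = (3, 2).
LHS: y^2 = 2^2 mod 17 = 4
RHS: x^3 + 8 x + 16 = 3^3 + 8*3 + 16 mod 17 = 16
LHS != RHS

No, not on the curve


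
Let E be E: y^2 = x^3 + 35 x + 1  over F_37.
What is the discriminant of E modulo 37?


4 a^3 + 27 b^2 = 4*35^3 + 27*1^2 = 171500 + 27 = 171527
Delta = -16 * (171527) = -2744432
Delta mod 37 = 6

Delta = 6 (mod 37)


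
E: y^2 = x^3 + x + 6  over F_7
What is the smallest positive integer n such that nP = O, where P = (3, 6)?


Compute successive multiples of P until we hit O:
  1P = (3, 6)
  2P = (1, 1)
  3P = (4, 2)
  4P = (2, 4)
  5P = (6, 2)
  6P = (6, 5)
  7P = (2, 3)
  8P = (4, 5)
  ... (continuing to 11P)
  11P = O

ord(P) = 11


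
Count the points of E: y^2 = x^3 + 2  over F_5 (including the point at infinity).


For each x in F_5, count y with y^2 = x^3 + 0 x + 2 mod 5:
  x = 2: RHS = 0, y in [0]  -> 1 point(s)
  x = 3: RHS = 4, y in [2, 3]  -> 2 point(s)
  x = 4: RHS = 1, y in [1, 4]  -> 2 point(s)
Affine points: 5. Add the point at infinity: total = 6.

#E(F_5) = 6


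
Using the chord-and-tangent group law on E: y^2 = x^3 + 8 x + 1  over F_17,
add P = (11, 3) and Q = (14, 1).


P != Q, so use the chord formula.
s = (y2 - y1) / (x2 - x1) = (15) / (3) mod 17 = 5
x3 = s^2 - x1 - x2 mod 17 = 5^2 - 11 - 14 = 0
y3 = s (x1 - x3) - y1 mod 17 = 5 * (11 - 0) - 3 = 1

P + Q = (0, 1)


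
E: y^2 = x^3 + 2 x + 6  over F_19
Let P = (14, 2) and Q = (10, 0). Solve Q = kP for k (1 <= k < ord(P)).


Enumerate multiples of P until we hit Q = (10, 0):
  1P = (14, 2)
  2P = (16, 7)
  3P = (0, 14)
  4P = (10, 0)
Match found at i = 4.

k = 4


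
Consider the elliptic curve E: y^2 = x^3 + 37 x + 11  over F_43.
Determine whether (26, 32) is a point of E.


Check whether y^2 = x^3 + 37 x + 11 (mod 43) for (x, y) = (26, 32).
LHS: y^2 = 32^2 mod 43 = 35
RHS: x^3 + 37 x + 11 = 26^3 + 37*26 + 11 mod 43 = 16
LHS != RHS

No, not on the curve


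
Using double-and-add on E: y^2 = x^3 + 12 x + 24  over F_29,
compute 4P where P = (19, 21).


k = 4 = 100_2 (binary, LSB first: 001)
Double-and-add from P = (19, 21):
  bit 0 = 0: acc unchanged = O
  bit 1 = 0: acc unchanged = O
  bit 2 = 1: acc = O + (4, 22) = (4, 22)

4P = (4, 22)


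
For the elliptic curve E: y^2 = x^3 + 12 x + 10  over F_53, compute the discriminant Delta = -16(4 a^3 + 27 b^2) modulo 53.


4 a^3 + 27 b^2 = 4*12^3 + 27*10^2 = 6912 + 2700 = 9612
Delta = -16 * (9612) = -153792
Delta mod 53 = 14

Delta = 14 (mod 53)


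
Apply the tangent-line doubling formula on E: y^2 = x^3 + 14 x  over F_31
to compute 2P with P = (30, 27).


Doubling: s = (3 x1^2 + a) / (2 y1)
s = (3*30^2 + 14) / (2*27) mod 31 = 25
x3 = s^2 - 2 x1 mod 31 = 25^2 - 2*30 = 7
y3 = s (x1 - x3) - y1 mod 31 = 25 * (30 - 7) - 27 = 21

2P = (7, 21)


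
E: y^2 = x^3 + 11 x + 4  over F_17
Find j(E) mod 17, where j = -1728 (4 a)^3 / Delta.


Delta = -16(4 a^3 + 27 b^2) mod 17 = 10
-1728 * (4 a)^3 = -1728 * (4*11)^3 mod 17 = 16
j = 16 * 10^(-1) mod 17 = 5

j = 5 (mod 17)


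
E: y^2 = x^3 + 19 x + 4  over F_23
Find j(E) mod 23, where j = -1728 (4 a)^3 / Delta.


Delta = -16(4 a^3 + 27 b^2) mod 23 = 13
-1728 * (4 a)^3 = -1728 * (4*19)^3 mod 23 = 6
j = 6 * 13^(-1) mod 23 = 4

j = 4 (mod 23)


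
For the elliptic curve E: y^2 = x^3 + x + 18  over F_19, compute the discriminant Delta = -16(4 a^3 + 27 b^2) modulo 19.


4 a^3 + 27 b^2 = 4*1^3 + 27*18^2 = 4 + 8748 = 8752
Delta = -16 * (8752) = -140032
Delta mod 19 = 17

Delta = 17 (mod 19)


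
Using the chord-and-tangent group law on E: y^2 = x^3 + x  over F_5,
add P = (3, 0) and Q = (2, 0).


P != Q, so use the chord formula.
s = (y2 - y1) / (x2 - x1) = (0) / (4) mod 5 = 0
x3 = s^2 - x1 - x2 mod 5 = 0^2 - 3 - 2 = 0
y3 = s (x1 - x3) - y1 mod 5 = 0 * (3 - 0) - 0 = 0

P + Q = (0, 0)


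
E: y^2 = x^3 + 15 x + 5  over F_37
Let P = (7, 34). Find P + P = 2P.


Doubling: s = (3 x1^2 + a) / (2 y1)
s = (3*7^2 + 15) / (2*34) mod 37 = 10
x3 = s^2 - 2 x1 mod 37 = 10^2 - 2*7 = 12
y3 = s (x1 - x3) - y1 mod 37 = 10 * (7 - 12) - 34 = 27

2P = (12, 27)


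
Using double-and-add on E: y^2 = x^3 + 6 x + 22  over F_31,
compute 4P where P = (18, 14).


k = 4 = 100_2 (binary, LSB first: 001)
Double-and-add from P = (18, 14):
  bit 0 = 0: acc unchanged = O
  bit 1 = 0: acc unchanged = O
  bit 2 = 1: acc = O + (19, 19) = (19, 19)

4P = (19, 19)


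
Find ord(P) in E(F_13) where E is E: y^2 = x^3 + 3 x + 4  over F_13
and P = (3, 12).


Compute successive multiples of P until we hit O:
  1P = (3, 12)
  2P = (11, 4)
  3P = (0, 11)
  4P = (0, 2)
  5P = (11, 9)
  6P = (3, 1)
  7P = O

ord(P) = 7


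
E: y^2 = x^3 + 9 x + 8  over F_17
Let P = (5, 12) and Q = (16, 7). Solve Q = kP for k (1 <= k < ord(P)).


Enumerate multiples of P until we hit Q = (16, 7):
  1P = (5, 12)
  2P = (15, 4)
  3P = (16, 7)
Match found at i = 3.

k = 3


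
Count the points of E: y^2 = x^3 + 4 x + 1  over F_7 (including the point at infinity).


For each x in F_7, count y with y^2 = x^3 + 4 x + 1 mod 7:
  x = 0: RHS = 1, y in [1, 6]  -> 2 point(s)
  x = 4: RHS = 4, y in [2, 5]  -> 2 point(s)
Affine points: 4. Add the point at infinity: total = 5.

#E(F_7) = 5


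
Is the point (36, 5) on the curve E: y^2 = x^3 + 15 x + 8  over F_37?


Check whether y^2 = x^3 + 15 x + 8 (mod 37) for (x, y) = (36, 5).
LHS: y^2 = 5^2 mod 37 = 25
RHS: x^3 + 15 x + 8 = 36^3 + 15*36 + 8 mod 37 = 29
LHS != RHS

No, not on the curve


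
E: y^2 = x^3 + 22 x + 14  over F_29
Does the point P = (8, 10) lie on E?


Check whether y^2 = x^3 + 22 x + 14 (mod 29) for (x, y) = (8, 10).
LHS: y^2 = 10^2 mod 29 = 13
RHS: x^3 + 22 x + 14 = 8^3 + 22*8 + 14 mod 29 = 6
LHS != RHS

No, not on the curve


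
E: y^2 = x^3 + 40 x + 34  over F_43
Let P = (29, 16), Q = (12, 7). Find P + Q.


P != Q, so use the chord formula.
s = (y2 - y1) / (x2 - x1) = (34) / (26) mod 43 = 41
x3 = s^2 - x1 - x2 mod 43 = 41^2 - 29 - 12 = 6
y3 = s (x1 - x3) - y1 mod 43 = 41 * (29 - 6) - 16 = 24

P + Q = (6, 24)


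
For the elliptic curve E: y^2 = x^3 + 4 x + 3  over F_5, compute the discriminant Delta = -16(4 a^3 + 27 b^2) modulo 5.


4 a^3 + 27 b^2 = 4*4^3 + 27*3^2 = 256 + 243 = 499
Delta = -16 * (499) = -7984
Delta mod 5 = 1

Delta = 1 (mod 5)


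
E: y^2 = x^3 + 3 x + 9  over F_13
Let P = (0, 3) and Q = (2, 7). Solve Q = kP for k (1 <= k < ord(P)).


Enumerate multiples of P until we hit Q = (2, 7):
  1P = (0, 3)
  2P = (10, 5)
  3P = (2, 7)
Match found at i = 3.

k = 3


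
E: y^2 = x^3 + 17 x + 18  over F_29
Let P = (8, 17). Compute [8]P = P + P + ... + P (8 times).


k = 8 = 1000_2 (binary, LSB first: 0001)
Double-and-add from P = (8, 17):
  bit 0 = 0: acc unchanged = O
  bit 1 = 0: acc unchanged = O
  bit 2 = 0: acc unchanged = O
  bit 3 = 1: acc = O + (8, 12) = (8, 12)

8P = (8, 12)


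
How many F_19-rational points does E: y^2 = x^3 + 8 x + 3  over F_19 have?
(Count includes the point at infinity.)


For each x in F_19, count y with y^2 = x^3 + 8 x + 3 mod 19:
  x = 3: RHS = 16, y in [4, 15]  -> 2 point(s)
  x = 4: RHS = 4, y in [2, 17]  -> 2 point(s)
  x = 5: RHS = 16, y in [4, 15]  -> 2 point(s)
  x = 6: RHS = 1, y in [1, 18]  -> 2 point(s)
  x = 8: RHS = 9, y in [3, 16]  -> 2 point(s)
  x = 9: RHS = 6, y in [5, 14]  -> 2 point(s)
  x = 10: RHS = 0, y in [0]  -> 1 point(s)
  x = 11: RHS = 16, y in [4, 15]  -> 2 point(s)
  x = 13: RHS = 5, y in [9, 10]  -> 2 point(s)
  x = 14: RHS = 9, y in [3, 16]  -> 2 point(s)
  x = 16: RHS = 9, y in [3, 16]  -> 2 point(s)
  x = 17: RHS = 17, y in [6, 13]  -> 2 point(s)
Affine points: 23. Add the point at infinity: total = 24.

#E(F_19) = 24


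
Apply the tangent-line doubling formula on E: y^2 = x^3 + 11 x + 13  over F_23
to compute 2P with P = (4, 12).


Doubling: s = (3 x1^2 + a) / (2 y1)
s = (3*4^2 + 11) / (2*12) mod 23 = 13
x3 = s^2 - 2 x1 mod 23 = 13^2 - 2*4 = 0
y3 = s (x1 - x3) - y1 mod 23 = 13 * (4 - 0) - 12 = 17

2P = (0, 17)


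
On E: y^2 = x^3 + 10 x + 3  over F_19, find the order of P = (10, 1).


Compute successive multiples of P until we hit O:
  1P = (10, 1)
  2P = (8, 5)
  3P = (5, 8)
  4P = (9, 9)
  5P = (7, 13)
  6P = (18, 12)
  7P = (11, 0)
  8P = (18, 7)
  ... (continuing to 14P)
  14P = O

ord(P) = 14


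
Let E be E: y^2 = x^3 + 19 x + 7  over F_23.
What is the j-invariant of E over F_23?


Delta = -16(4 a^3 + 27 b^2) mod 23 = 17
-1728 * (4 a)^3 = -1728 * (4*19)^3 mod 23 = 6
j = 6 * 17^(-1) mod 23 = 22

j = 22 (mod 23)


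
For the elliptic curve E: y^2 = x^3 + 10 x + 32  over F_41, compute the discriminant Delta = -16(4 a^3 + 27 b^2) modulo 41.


4 a^3 + 27 b^2 = 4*10^3 + 27*32^2 = 4000 + 27648 = 31648
Delta = -16 * (31648) = -506368
Delta mod 41 = 23

Delta = 23 (mod 41)


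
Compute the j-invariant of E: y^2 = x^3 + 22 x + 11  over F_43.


Delta = -16(4 a^3 + 27 b^2) mod 43 = 8
-1728 * (4 a)^3 = -1728 * (4*22)^3 mod 43 = 22
j = 22 * 8^(-1) mod 43 = 35

j = 35 (mod 43)


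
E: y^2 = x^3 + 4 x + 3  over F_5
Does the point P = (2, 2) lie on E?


Check whether y^2 = x^3 + 4 x + 3 (mod 5) for (x, y) = (2, 2).
LHS: y^2 = 2^2 mod 5 = 4
RHS: x^3 + 4 x + 3 = 2^3 + 4*2 + 3 mod 5 = 4
LHS = RHS

Yes, on the curve


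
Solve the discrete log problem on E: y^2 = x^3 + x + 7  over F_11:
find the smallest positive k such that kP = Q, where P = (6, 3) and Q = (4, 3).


Enumerate multiples of P until we hit Q = (4, 3):
  1P = (6, 3)
  2P = (3, 2)
  3P = (7, 4)
  4P = (10, 4)
  5P = (4, 3)
Match found at i = 5.

k = 5


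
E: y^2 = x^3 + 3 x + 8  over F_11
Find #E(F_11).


For each x in F_11, count y with y^2 = x^3 + 3 x + 8 mod 11:
  x = 1: RHS = 1, y in [1, 10]  -> 2 point(s)
  x = 2: RHS = 0, y in [0]  -> 1 point(s)
  x = 3: RHS = 0, y in [0]  -> 1 point(s)
  x = 5: RHS = 5, y in [4, 7]  -> 2 point(s)
  x = 6: RHS = 0, y in [0]  -> 1 point(s)
  x = 7: RHS = 9, y in [3, 8]  -> 2 point(s)
  x = 8: RHS = 5, y in [4, 7]  -> 2 point(s)
  x = 9: RHS = 5, y in [4, 7]  -> 2 point(s)
  x = 10: RHS = 4, y in [2, 9]  -> 2 point(s)
Affine points: 15. Add the point at infinity: total = 16.

#E(F_11) = 16


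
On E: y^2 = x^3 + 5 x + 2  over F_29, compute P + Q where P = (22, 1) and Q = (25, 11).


P != Q, so use the chord formula.
s = (y2 - y1) / (x2 - x1) = (10) / (3) mod 29 = 13
x3 = s^2 - x1 - x2 mod 29 = 13^2 - 22 - 25 = 6
y3 = s (x1 - x3) - y1 mod 29 = 13 * (22 - 6) - 1 = 4

P + Q = (6, 4)


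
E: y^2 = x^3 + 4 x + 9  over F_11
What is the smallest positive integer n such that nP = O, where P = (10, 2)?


Compute successive multiples of P until we hit O:
  1P = (10, 2)
  2P = (3, 2)
  3P = (9, 9)
  4P = (8, 6)
  5P = (8, 5)
  6P = (9, 2)
  7P = (3, 9)
  8P = (10, 9)
  ... (continuing to 9P)
  9P = O

ord(P) = 9


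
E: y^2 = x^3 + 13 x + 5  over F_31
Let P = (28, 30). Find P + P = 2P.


Doubling: s = (3 x1^2 + a) / (2 y1)
s = (3*28^2 + 13) / (2*30) mod 31 = 11
x3 = s^2 - 2 x1 mod 31 = 11^2 - 2*28 = 3
y3 = s (x1 - x3) - y1 mod 31 = 11 * (28 - 3) - 30 = 28

2P = (3, 28)


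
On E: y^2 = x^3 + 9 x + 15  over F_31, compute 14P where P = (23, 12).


k = 14 = 1110_2 (binary, LSB first: 0111)
Double-and-add from P = (23, 12):
  bit 0 = 0: acc unchanged = O
  bit 1 = 1: acc = O + (13, 2) = (13, 2)
  bit 2 = 1: acc = (13, 2) + (30, 6) = (2, 17)
  bit 3 = 1: acc = (2, 17) + (3, 21) = (11, 9)

14P = (11, 9)


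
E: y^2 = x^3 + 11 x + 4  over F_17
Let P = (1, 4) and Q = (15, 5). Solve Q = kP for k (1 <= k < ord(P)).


Enumerate multiples of P until we hit Q = (15, 5):
  1P = (1, 4)
  2P = (0, 2)
  3P = (3, 9)
  4P = (15, 12)
  5P = (10, 3)
  6P = (10, 14)
  7P = (15, 5)
Match found at i = 7.

k = 7


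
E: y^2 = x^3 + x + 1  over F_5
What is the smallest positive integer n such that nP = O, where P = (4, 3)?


Compute successive multiples of P until we hit O:
  1P = (4, 3)
  2P = (3, 1)
  3P = (2, 1)
  4P = (0, 1)
  5P = (0, 4)
  6P = (2, 4)
  7P = (3, 4)
  8P = (4, 2)
  ... (continuing to 9P)
  9P = O

ord(P) = 9


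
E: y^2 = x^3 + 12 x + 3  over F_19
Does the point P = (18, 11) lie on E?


Check whether y^2 = x^3 + 12 x + 3 (mod 19) for (x, y) = (18, 11).
LHS: y^2 = 11^2 mod 19 = 7
RHS: x^3 + 12 x + 3 = 18^3 + 12*18 + 3 mod 19 = 9
LHS != RHS

No, not on the curve


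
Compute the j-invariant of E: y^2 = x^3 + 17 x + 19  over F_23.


Delta = -16(4 a^3 + 27 b^2) mod 23 = 12
-1728 * (4 a)^3 = -1728 * (4*17)^3 mod 23 = 3
j = 3 * 12^(-1) mod 23 = 6

j = 6 (mod 23)


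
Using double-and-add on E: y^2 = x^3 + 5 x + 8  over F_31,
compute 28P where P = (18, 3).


k = 28 = 11100_2 (binary, LSB first: 00111)
Double-and-add from P = (18, 3):
  bit 0 = 0: acc unchanged = O
  bit 1 = 0: acc unchanged = O
  bit 2 = 1: acc = O + (13, 10) = (13, 10)
  bit 3 = 1: acc = (13, 10) + (23, 13) = (14, 30)
  bit 4 = 1: acc = (14, 30) + (1, 13) = (30, 23)

28P = (30, 23)


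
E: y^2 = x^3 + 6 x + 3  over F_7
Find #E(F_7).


For each x in F_7, count y with y^2 = x^3 + 6 x + 3 mod 7:
  x = 2: RHS = 2, y in [3, 4]  -> 2 point(s)
  x = 4: RHS = 0, y in [0]  -> 1 point(s)
  x = 5: RHS = 4, y in [2, 5]  -> 2 point(s)
Affine points: 5. Add the point at infinity: total = 6.

#E(F_7) = 6


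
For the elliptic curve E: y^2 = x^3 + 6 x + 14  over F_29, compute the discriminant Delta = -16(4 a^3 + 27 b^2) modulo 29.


4 a^3 + 27 b^2 = 4*6^3 + 27*14^2 = 864 + 5292 = 6156
Delta = -16 * (6156) = -98496
Delta mod 29 = 17

Delta = 17 (mod 29)


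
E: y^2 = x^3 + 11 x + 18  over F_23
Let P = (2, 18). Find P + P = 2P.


Doubling: s = (3 x1^2 + a) / (2 y1)
s = (3*2^2 + 11) / (2*18) mod 23 = 0
x3 = s^2 - 2 x1 mod 23 = 0^2 - 2*2 = 19
y3 = s (x1 - x3) - y1 mod 23 = 0 * (2 - 19) - 18 = 5

2P = (19, 5)


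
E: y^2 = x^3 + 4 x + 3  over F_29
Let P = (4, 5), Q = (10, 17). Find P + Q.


P != Q, so use the chord formula.
s = (y2 - y1) / (x2 - x1) = (12) / (6) mod 29 = 2
x3 = s^2 - x1 - x2 mod 29 = 2^2 - 4 - 10 = 19
y3 = s (x1 - x3) - y1 mod 29 = 2 * (4 - 19) - 5 = 23

P + Q = (19, 23)


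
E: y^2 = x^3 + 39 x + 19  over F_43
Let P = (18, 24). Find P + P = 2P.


Doubling: s = (3 x1^2 + a) / (2 y1)
s = (3*18^2 + 39) / (2*24) mod 43 = 13
x3 = s^2 - 2 x1 mod 43 = 13^2 - 2*18 = 4
y3 = s (x1 - x3) - y1 mod 43 = 13 * (18 - 4) - 24 = 29

2P = (4, 29)


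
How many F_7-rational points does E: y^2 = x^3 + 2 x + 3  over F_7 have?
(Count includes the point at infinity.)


For each x in F_7, count y with y^2 = x^3 + 2 x + 3 mod 7:
  x = 2: RHS = 1, y in [1, 6]  -> 2 point(s)
  x = 3: RHS = 1, y in [1, 6]  -> 2 point(s)
  x = 6: RHS = 0, y in [0]  -> 1 point(s)
Affine points: 5. Add the point at infinity: total = 6.

#E(F_7) = 6


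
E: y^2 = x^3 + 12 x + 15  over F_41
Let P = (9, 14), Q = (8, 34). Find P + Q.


P != Q, so use the chord formula.
s = (y2 - y1) / (x2 - x1) = (20) / (40) mod 41 = 21
x3 = s^2 - x1 - x2 mod 41 = 21^2 - 9 - 8 = 14
y3 = s (x1 - x3) - y1 mod 41 = 21 * (9 - 14) - 14 = 4

P + Q = (14, 4)


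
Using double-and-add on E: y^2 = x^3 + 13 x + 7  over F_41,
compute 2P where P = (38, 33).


k = 2 = 10_2 (binary, LSB first: 01)
Double-and-add from P = (38, 33):
  bit 0 = 0: acc unchanged = O
  bit 1 = 1: acc = O + (2, 0) = (2, 0)

2P = (2, 0)


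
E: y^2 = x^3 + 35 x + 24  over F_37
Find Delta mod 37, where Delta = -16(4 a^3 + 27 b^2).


4 a^3 + 27 b^2 = 4*35^3 + 27*24^2 = 171500 + 15552 = 187052
Delta = -16 * (187052) = -2992832
Delta mod 37 = 24

Delta = 24 (mod 37)


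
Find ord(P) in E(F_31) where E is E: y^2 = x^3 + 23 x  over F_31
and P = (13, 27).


Compute successive multiples of P until we hit O:
  1P = (13, 27)
  2P = (25, 24)
  3P = (26, 15)
  4P = (20, 20)
  5P = (30, 21)
  6P = (4, 30)
  7P = (21, 17)
  8P = (16, 0)
  ... (continuing to 16P)
  16P = O

ord(P) = 16


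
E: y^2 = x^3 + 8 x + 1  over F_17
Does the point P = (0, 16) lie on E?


Check whether y^2 = x^3 + 8 x + 1 (mod 17) for (x, y) = (0, 16).
LHS: y^2 = 16^2 mod 17 = 1
RHS: x^3 + 8 x + 1 = 0^3 + 8*0 + 1 mod 17 = 1
LHS = RHS

Yes, on the curve


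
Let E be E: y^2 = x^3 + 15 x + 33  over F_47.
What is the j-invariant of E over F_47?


Delta = -16(4 a^3 + 27 b^2) mod 47 = 34
-1728 * (4 a)^3 = -1728 * (4*15)^3 mod 47 = 9
j = 9 * 34^(-1) mod 47 = 21

j = 21 (mod 47)


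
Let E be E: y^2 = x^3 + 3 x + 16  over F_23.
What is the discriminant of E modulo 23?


4 a^3 + 27 b^2 = 4*3^3 + 27*16^2 = 108 + 6912 = 7020
Delta = -16 * (7020) = -112320
Delta mod 23 = 12

Delta = 12 (mod 23)


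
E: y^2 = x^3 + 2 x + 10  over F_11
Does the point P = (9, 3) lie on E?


Check whether y^2 = x^3 + 2 x + 10 (mod 11) for (x, y) = (9, 3).
LHS: y^2 = 3^2 mod 11 = 9
RHS: x^3 + 2 x + 10 = 9^3 + 2*9 + 10 mod 11 = 9
LHS = RHS

Yes, on the curve


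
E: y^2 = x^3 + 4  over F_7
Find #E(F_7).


For each x in F_7, count y with y^2 = x^3 + 0 x + 4 mod 7:
  x = 0: RHS = 4, y in [2, 5]  -> 2 point(s)
Affine points: 2. Add the point at infinity: total = 3.

#E(F_7) = 3


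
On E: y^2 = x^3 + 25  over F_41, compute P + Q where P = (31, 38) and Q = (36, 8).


P != Q, so use the chord formula.
s = (y2 - y1) / (x2 - x1) = (11) / (5) mod 41 = 35
x3 = s^2 - x1 - x2 mod 41 = 35^2 - 31 - 36 = 10
y3 = s (x1 - x3) - y1 mod 41 = 35 * (31 - 10) - 38 = 0

P + Q = (10, 0)


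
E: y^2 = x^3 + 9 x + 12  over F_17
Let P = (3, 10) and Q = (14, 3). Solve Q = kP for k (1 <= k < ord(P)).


Enumerate multiples of P until we hit Q = (14, 3):
  1P = (3, 10)
  2P = (2, 2)
  3P = (8, 1)
  4P = (14, 3)
Match found at i = 4.

k = 4


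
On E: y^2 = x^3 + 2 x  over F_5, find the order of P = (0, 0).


Compute successive multiples of P until we hit O:
  1P = (0, 0)
  2P = O

ord(P) = 2


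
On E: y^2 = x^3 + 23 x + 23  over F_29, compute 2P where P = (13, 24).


Doubling: s = (3 x1^2 + a) / (2 y1)
s = (3*13^2 + 23) / (2*24) mod 29 = 5
x3 = s^2 - 2 x1 mod 29 = 5^2 - 2*13 = 28
y3 = s (x1 - x3) - y1 mod 29 = 5 * (13 - 28) - 24 = 17

2P = (28, 17)


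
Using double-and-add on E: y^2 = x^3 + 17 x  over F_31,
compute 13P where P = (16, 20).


k = 13 = 1101_2 (binary, LSB first: 1011)
Double-and-add from P = (16, 20):
  bit 0 = 1: acc = O + (16, 20) = (16, 20)
  bit 1 = 0: acc unchanged = (16, 20)
  bit 2 = 1: acc = (16, 20) + (7, 11) = (9, 18)
  bit 3 = 1: acc = (9, 18) + (18, 0) = (8, 11)

13P = (8, 11)


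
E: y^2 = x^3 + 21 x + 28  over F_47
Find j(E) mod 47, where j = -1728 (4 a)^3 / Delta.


Delta = -16(4 a^3 + 27 b^2) mod 47 = 7
-1728 * (4 a)^3 = -1728 * (4*21)^3 mod 47 = 45
j = 45 * 7^(-1) mod 47 = 40

j = 40 (mod 47)


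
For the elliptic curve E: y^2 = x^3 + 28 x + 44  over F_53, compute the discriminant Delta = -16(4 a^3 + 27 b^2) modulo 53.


4 a^3 + 27 b^2 = 4*28^3 + 27*44^2 = 87808 + 52272 = 140080
Delta = -16 * (140080) = -2241280
Delta mod 53 = 37

Delta = 37 (mod 53)


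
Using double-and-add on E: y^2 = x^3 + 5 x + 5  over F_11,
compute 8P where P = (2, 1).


k = 8 = 1000_2 (binary, LSB first: 0001)
Double-and-add from P = (2, 1):
  bit 0 = 0: acc unchanged = O
  bit 1 = 0: acc unchanged = O
  bit 2 = 0: acc unchanged = O
  bit 3 = 1: acc = O + (2, 10) = (2, 10)

8P = (2, 10)


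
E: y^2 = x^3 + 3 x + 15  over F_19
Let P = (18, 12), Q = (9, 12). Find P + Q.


P != Q, so use the chord formula.
s = (y2 - y1) / (x2 - x1) = (0) / (10) mod 19 = 0
x3 = s^2 - x1 - x2 mod 19 = 0^2 - 18 - 9 = 11
y3 = s (x1 - x3) - y1 mod 19 = 0 * (18 - 11) - 12 = 7

P + Q = (11, 7)


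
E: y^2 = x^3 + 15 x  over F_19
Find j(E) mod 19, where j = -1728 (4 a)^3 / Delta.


Delta = -16(4 a^3 + 27 b^2) mod 19 = 11
-1728 * (4 a)^3 = -1728 * (4*15)^3 mod 19 = 8
j = 8 * 11^(-1) mod 19 = 18

j = 18 (mod 19)


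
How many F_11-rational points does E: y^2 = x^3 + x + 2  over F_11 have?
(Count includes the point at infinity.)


For each x in F_11, count y with y^2 = x^3 + 1 x + 2 mod 11:
  x = 1: RHS = 4, y in [2, 9]  -> 2 point(s)
  x = 2: RHS = 1, y in [1, 10]  -> 2 point(s)
  x = 4: RHS = 4, y in [2, 9]  -> 2 point(s)
  x = 5: RHS = 0, y in [0]  -> 1 point(s)
  x = 6: RHS = 4, y in [2, 9]  -> 2 point(s)
  x = 7: RHS = 0, y in [0]  -> 1 point(s)
  x = 8: RHS = 5, y in [4, 7]  -> 2 point(s)
  x = 9: RHS = 3, y in [5, 6]  -> 2 point(s)
  x = 10: RHS = 0, y in [0]  -> 1 point(s)
Affine points: 15. Add the point at infinity: total = 16.

#E(F_11) = 16


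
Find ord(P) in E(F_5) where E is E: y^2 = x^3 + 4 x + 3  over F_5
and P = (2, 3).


Compute successive multiples of P until we hit O:
  1P = (2, 3)
  2P = (2, 2)
  3P = O

ord(P) = 3


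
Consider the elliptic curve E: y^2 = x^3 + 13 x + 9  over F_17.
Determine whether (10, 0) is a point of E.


Check whether y^2 = x^3 + 13 x + 9 (mod 17) for (x, y) = (10, 0).
LHS: y^2 = 0^2 mod 17 = 0
RHS: x^3 + 13 x + 9 = 10^3 + 13*10 + 9 mod 17 = 0
LHS = RHS

Yes, on the curve


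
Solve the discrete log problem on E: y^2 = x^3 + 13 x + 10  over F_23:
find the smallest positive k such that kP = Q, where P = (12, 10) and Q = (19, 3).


Enumerate multiples of P until we hit Q = (19, 3):
  1P = (12, 10)
  2P = (1, 22)
  3P = (11, 14)
  4P = (16, 6)
  5P = (19, 20)
  6P = (10, 6)
  7P = (5, 4)
  8P = (18, 21)
  9P = (20, 6)
  10P = (20, 17)
  11P = (18, 2)
  12P = (5, 19)
  13P = (10, 17)
  14P = (19, 3)
Match found at i = 14.

k = 14


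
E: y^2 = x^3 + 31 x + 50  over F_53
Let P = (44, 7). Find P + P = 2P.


Doubling: s = (3 x1^2 + a) / (2 y1)
s = (3*44^2 + 31) / (2*7) mod 53 = 12
x3 = s^2 - 2 x1 mod 53 = 12^2 - 2*44 = 3
y3 = s (x1 - x3) - y1 mod 53 = 12 * (44 - 3) - 7 = 8

2P = (3, 8)


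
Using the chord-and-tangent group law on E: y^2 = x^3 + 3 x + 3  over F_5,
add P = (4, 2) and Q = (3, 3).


P != Q, so use the chord formula.
s = (y2 - y1) / (x2 - x1) = (1) / (4) mod 5 = 4
x3 = s^2 - x1 - x2 mod 5 = 4^2 - 4 - 3 = 4
y3 = s (x1 - x3) - y1 mod 5 = 4 * (4 - 4) - 2 = 3

P + Q = (4, 3)


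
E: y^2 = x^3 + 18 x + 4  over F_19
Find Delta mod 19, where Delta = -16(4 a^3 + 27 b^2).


4 a^3 + 27 b^2 = 4*18^3 + 27*4^2 = 23328 + 432 = 23760
Delta = -16 * (23760) = -380160
Delta mod 19 = 11

Delta = 11 (mod 19)


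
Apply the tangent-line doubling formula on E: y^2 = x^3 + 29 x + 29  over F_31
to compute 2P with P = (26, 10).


Doubling: s = (3 x1^2 + a) / (2 y1)
s = (3*26^2 + 29) / (2*10) mod 31 = 30
x3 = s^2 - 2 x1 mod 31 = 30^2 - 2*26 = 11
y3 = s (x1 - x3) - y1 mod 31 = 30 * (26 - 11) - 10 = 6

2P = (11, 6)


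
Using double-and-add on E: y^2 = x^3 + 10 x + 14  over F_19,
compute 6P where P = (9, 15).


k = 6 = 110_2 (binary, LSB first: 011)
Double-and-add from P = (9, 15):
  bit 0 = 0: acc unchanged = O
  bit 1 = 1: acc = O + (17, 10) = (17, 10)
  bit 2 = 1: acc = (17, 10) + (13, 2) = (12, 0)

6P = (12, 0)


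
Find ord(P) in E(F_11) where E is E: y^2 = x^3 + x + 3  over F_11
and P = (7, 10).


Compute successive multiples of P until we hit O:
  1P = (7, 10)
  2P = (6, 4)
  3P = (1, 4)
  4P = (4, 4)
  5P = (4, 7)
  6P = (1, 7)
  7P = (6, 7)
  8P = (7, 1)
  ... (continuing to 9P)
  9P = O

ord(P) = 9


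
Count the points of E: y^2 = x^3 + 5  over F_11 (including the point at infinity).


For each x in F_11, count y with y^2 = x^3 + 0 x + 5 mod 11:
  x = 0: RHS = 5, y in [4, 7]  -> 2 point(s)
  x = 4: RHS = 3, y in [5, 6]  -> 2 point(s)
  x = 5: RHS = 9, y in [3, 8]  -> 2 point(s)
  x = 6: RHS = 1, y in [1, 10]  -> 2 point(s)
  x = 8: RHS = 0, y in [0]  -> 1 point(s)
  x = 10: RHS = 4, y in [2, 9]  -> 2 point(s)
Affine points: 11. Add the point at infinity: total = 12.

#E(F_11) = 12


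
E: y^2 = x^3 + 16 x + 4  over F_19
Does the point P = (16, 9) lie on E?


Check whether y^2 = x^3 + 16 x + 4 (mod 19) for (x, y) = (16, 9).
LHS: y^2 = 9^2 mod 19 = 5
RHS: x^3 + 16 x + 4 = 16^3 + 16*16 + 4 mod 19 = 5
LHS = RHS

Yes, on the curve


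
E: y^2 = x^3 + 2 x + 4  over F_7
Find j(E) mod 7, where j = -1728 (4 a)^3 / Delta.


Delta = -16(4 a^3 + 27 b^2) mod 7 = 3
-1728 * (4 a)^3 = -1728 * (4*2)^3 mod 7 = 1
j = 1 * 3^(-1) mod 7 = 5

j = 5 (mod 7)


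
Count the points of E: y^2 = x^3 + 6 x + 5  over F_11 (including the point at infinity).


For each x in F_11, count y with y^2 = x^3 + 6 x + 5 mod 11:
  x = 0: RHS = 5, y in [4, 7]  -> 2 point(s)
  x = 1: RHS = 1, y in [1, 10]  -> 2 point(s)
  x = 2: RHS = 3, y in [5, 6]  -> 2 point(s)
  x = 4: RHS = 5, y in [4, 7]  -> 2 point(s)
  x = 6: RHS = 4, y in [2, 9]  -> 2 point(s)
  x = 7: RHS = 5, y in [4, 7]  -> 2 point(s)
  x = 8: RHS = 4, y in [2, 9]  -> 2 point(s)
  x = 10: RHS = 9, y in [3, 8]  -> 2 point(s)
Affine points: 16. Add the point at infinity: total = 17.

#E(F_11) = 17


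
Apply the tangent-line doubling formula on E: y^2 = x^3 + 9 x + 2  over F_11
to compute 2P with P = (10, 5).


Doubling: s = (3 x1^2 + a) / (2 y1)
s = (3*10^2 + 9) / (2*5) mod 11 = 10
x3 = s^2 - 2 x1 mod 11 = 10^2 - 2*10 = 3
y3 = s (x1 - x3) - y1 mod 11 = 10 * (10 - 3) - 5 = 10

2P = (3, 10)


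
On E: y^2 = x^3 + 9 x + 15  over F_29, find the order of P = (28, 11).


Compute successive multiples of P until we hit O:
  1P = (28, 11)
  2P = (15, 4)
  3P = (11, 16)
  4P = (23, 8)
  5P = (12, 16)
  6P = (13, 26)
  7P = (18, 8)
  8P = (6, 13)
  ... (continuing to 25P)
  25P = O

ord(P) = 25


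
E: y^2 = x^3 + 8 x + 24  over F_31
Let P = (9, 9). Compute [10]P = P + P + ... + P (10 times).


k = 10 = 1010_2 (binary, LSB first: 0101)
Double-and-add from P = (9, 9):
  bit 0 = 0: acc unchanged = O
  bit 1 = 1: acc = O + (7, 12) = (7, 12)
  bit 2 = 0: acc unchanged = (7, 12)
  bit 3 = 1: acc = (7, 12) + (29, 0) = (14, 20)

10P = (14, 20)


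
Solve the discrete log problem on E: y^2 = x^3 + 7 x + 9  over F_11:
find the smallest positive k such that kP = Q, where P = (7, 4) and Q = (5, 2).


Enumerate multiples of P until we hit Q = (5, 2):
  1P = (7, 4)
  2P = (8, 7)
  3P = (5, 2)
Match found at i = 3.

k = 3


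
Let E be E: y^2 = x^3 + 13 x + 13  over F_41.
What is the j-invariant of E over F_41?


Delta = -16(4 a^3 + 27 b^2) mod 41 = 35
-1728 * (4 a)^3 = -1728 * (4*13)^3 mod 41 = 9
j = 9 * 35^(-1) mod 41 = 19

j = 19 (mod 41)


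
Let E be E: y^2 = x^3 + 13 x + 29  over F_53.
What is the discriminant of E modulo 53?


4 a^3 + 27 b^2 = 4*13^3 + 27*29^2 = 8788 + 22707 = 31495
Delta = -16 * (31495) = -503920
Delta mod 53 = 4

Delta = 4 (mod 53)


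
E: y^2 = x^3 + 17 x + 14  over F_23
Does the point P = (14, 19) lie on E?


Check whether y^2 = x^3 + 17 x + 14 (mod 23) for (x, y) = (14, 19).
LHS: y^2 = 19^2 mod 23 = 16
RHS: x^3 + 17 x + 14 = 14^3 + 17*14 + 14 mod 23 = 6
LHS != RHS

No, not on the curve


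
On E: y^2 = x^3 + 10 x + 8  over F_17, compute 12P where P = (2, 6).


k = 12 = 1100_2 (binary, LSB first: 0011)
Double-and-add from P = (2, 6):
  bit 0 = 0: acc unchanged = O
  bit 1 = 0: acc unchanged = O
  bit 2 = 1: acc = O + (5, 9) = (5, 9)
  bit 3 = 1: acc = (5, 9) + (7, 8) = (1, 6)

12P = (1, 6)


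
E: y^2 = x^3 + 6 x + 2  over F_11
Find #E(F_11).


For each x in F_11, count y with y^2 = x^3 + 6 x + 2 mod 11:
  x = 1: RHS = 9, y in [3, 8]  -> 2 point(s)
  x = 2: RHS = 0, y in [0]  -> 1 point(s)
  x = 3: RHS = 3, y in [5, 6]  -> 2 point(s)
  x = 5: RHS = 3, y in [5, 6]  -> 2 point(s)
  x = 6: RHS = 1, y in [1, 10]  -> 2 point(s)
  x = 8: RHS = 1, y in [1, 10]  -> 2 point(s)
  x = 9: RHS = 4, y in [2, 9]  -> 2 point(s)
Affine points: 13. Add the point at infinity: total = 14.

#E(F_11) = 14


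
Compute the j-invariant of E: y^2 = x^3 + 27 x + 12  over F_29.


Delta = -16(4 a^3 + 27 b^2) mod 29 = 16
-1728 * (4 a)^3 = -1728 * (4*27)^3 mod 29 = 4
j = 4 * 16^(-1) mod 29 = 22

j = 22 (mod 29)


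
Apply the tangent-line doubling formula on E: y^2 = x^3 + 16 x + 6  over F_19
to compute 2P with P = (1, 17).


Doubling: s = (3 x1^2 + a) / (2 y1)
s = (3*1^2 + 16) / (2*17) mod 19 = 0
x3 = s^2 - 2 x1 mod 19 = 0^2 - 2*1 = 17
y3 = s (x1 - x3) - y1 mod 19 = 0 * (1 - 17) - 17 = 2

2P = (17, 2)
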